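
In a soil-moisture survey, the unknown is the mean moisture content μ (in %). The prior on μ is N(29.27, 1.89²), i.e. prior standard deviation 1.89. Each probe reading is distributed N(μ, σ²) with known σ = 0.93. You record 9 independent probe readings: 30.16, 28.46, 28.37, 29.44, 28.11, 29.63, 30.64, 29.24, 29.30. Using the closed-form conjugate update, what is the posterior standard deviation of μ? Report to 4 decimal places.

For Normal data with known variance σ², a Normal(μ₀, σ₀²) prior on μ is conjugate. Posterior precision = 1/σ₀² + n/σ²; posterior mean is the precision-weighted average of μ₀ and x̄.
σ₀² = 1.89² = 3.5721, σ² = 0.93² = 0.8649; σ² + n·σ₀² = 0.8649 + 9·3.5721 = 33.0138.
Posterior precision = 1/σ₀² + n/σ² = 1/3.5721 + 9/0.8649 = (σ² + n·σ₀²)/(σ₀²σ²) = 33.0138/(3.5721·0.8649); posterior variance σₙ² = σ₀²σ²/(σ² + n·σ₀²) = 3.5721·0.8649/33.0138 = 0.093582.
Posterior SD = √σₙ² = √(3.5721·0.8649/33.0138) = 0.3059.

0.3059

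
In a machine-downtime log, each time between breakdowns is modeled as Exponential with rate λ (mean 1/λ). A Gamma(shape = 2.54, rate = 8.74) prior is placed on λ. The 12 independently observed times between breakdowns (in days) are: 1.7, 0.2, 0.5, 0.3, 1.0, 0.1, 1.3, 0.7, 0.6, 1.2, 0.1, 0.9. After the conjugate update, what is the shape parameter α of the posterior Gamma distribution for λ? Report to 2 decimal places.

14.54

With a Gamma(shape α, rate β) prior on the exponential rate λ, the posterior after n observations with total T = Σxᵢ is Gamma(α+n, β+T).
Sum of observations T = 8.6 days; n = 12.
Posterior: Gamma(2.54+12, 8.74+8.6) = Gamma(14.54, 17.34).
Posterior α = 14.54.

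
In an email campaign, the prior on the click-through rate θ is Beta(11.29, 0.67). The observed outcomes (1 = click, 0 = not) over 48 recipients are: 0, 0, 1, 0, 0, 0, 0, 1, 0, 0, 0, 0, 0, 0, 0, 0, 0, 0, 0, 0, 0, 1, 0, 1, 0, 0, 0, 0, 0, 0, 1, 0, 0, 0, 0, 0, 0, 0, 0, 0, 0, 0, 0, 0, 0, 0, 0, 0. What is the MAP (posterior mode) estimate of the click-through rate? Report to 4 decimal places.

0.2638

The Beta prior is conjugate to a Binomial/Bernoulli likelihood; the update adds successes to α and failures to β.
Posterior: Beta(α+k, β+n−k) = Beta(11.29+5, 0.67+43) = Beta(16.29, 43.67).
Mode of Beta(a,b) for a,b>1 is (a−1)/(a+b−2) = 15.29/57.96 = 0.2638.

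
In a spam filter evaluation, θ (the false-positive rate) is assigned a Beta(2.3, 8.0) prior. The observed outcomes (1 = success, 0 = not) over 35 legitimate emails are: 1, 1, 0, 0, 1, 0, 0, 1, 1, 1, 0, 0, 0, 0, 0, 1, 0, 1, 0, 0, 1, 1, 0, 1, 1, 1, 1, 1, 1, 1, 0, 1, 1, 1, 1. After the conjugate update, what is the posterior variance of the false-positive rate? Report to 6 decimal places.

The Beta prior is conjugate to a Binomial/Bernoulli likelihood; the update adds successes to α and failures to β.
Posterior: Beta(α+k, β+n−k) = Beta(2.3+21, 8.0+14) = Beta(23.3, 22.0).
Var = αβ/((α+β)²(α+β+1)) = 23.3·22.0/(45.3²·46.3) = 0.005395.

0.005395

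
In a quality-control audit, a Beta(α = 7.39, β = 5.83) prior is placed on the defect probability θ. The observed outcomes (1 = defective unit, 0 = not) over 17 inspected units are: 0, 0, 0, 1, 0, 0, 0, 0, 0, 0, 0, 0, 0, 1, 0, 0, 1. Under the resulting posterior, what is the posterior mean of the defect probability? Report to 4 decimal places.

The Beta prior is conjugate to a Binomial/Bernoulli likelihood; the update adds successes to α and failures to β.
Posterior: Beta(α+k, β+n−k) = Beta(7.39+3, 5.83+14) = Beta(10.39, 19.83).
Posterior mean = α/(α+β) = 10.39/30.22 = 0.3438.

0.3438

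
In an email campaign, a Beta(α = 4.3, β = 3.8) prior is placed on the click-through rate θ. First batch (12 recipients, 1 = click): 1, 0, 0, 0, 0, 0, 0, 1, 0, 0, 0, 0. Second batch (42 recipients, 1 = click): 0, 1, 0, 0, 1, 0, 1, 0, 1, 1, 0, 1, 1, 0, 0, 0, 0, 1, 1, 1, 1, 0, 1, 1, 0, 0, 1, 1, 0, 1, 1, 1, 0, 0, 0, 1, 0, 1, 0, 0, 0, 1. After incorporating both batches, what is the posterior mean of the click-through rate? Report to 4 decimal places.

The Beta prior is conjugate to a Binomial/Bernoulli likelihood; the update adds successes to α and failures to β.
After batch 1: Beta(4.3+2, 3.8+10) = Beta(6.3, 13.8).
After batch 2: Beta(6.3+21, 13.8+21) = Beta(27.3, 34.8).
Posterior mean = α/(α+β) = 27.3/62.1 = 0.4396.

0.4396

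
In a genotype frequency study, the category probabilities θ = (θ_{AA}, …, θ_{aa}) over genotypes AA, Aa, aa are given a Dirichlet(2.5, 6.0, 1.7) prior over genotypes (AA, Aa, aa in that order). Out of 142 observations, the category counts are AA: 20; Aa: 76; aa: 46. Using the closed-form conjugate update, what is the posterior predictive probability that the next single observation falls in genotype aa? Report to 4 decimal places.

The Dirichlet prior is conjugate to the Multinomial likelihood: each posterior αⱼ = prior αⱼ + observed count nⱼ.
Posterior concentration: (22.5, 82.0, 47.7), total = 152.2.
P(next = aa | data) = α_{aa}/Σα = 0.3134.

0.3134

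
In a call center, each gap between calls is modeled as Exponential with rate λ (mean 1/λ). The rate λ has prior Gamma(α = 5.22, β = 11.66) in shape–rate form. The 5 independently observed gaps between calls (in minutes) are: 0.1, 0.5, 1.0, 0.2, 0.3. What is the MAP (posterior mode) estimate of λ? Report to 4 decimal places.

With a Gamma(shape α, rate β) prior on the exponential rate λ, the posterior after n observations with total T = Σxᵢ is Gamma(α+n, β+T).
Sum of observations T = 2.1 minutes; n = 5.
Posterior: Gamma(5.22+5, 11.66+2.1) = Gamma(10.22, 13.76).
Mode = (α−1)/β = 0.6701.

0.6701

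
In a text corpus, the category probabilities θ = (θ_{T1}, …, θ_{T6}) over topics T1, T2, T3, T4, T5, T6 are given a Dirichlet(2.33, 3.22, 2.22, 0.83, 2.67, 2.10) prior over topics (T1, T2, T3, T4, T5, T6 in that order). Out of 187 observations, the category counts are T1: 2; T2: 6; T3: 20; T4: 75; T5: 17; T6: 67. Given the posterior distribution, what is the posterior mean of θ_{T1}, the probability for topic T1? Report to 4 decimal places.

The Dirichlet prior is conjugate to the Multinomial likelihood: each posterior αⱼ = prior αⱼ + observed count nⱼ.
Posterior concentration: (4.33, 9.22, 22.22, 75.83, 19.67, 69.10), total = 200.37.
E[θ_{T1}|data] = α_{T1}/Σα = 4.33/200.37 = 0.0216.

0.0216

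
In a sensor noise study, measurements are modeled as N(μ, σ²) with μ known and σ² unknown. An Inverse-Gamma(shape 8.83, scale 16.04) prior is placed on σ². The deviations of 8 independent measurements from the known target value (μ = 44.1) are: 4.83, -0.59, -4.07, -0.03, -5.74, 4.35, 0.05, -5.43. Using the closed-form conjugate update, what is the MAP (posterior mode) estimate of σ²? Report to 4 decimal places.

With known mean μ and an Inverse-Gamma(α, β) prior on σ², the Normal likelihood is conjugate: posterior is Inv-Gamma(α + n/2, β + Σ(xᵢ−μ)²/2).
Σ(xᵢ−μ)² = (4.83)² + (-0.59)² + (-4.07)² + (-0.03)² + (-5.74)² + (4.35)² + (0.05)² + (-5.43)² = 121.6003.
Posterior: Inv-Gamma(8.83 + 8/2, 16.04 + 121.6003/2) = Inv-Gamma(12.83, 76.84015).
Mode = β/(α+1) = 76.84015/13.83 = 5.5560.

5.5560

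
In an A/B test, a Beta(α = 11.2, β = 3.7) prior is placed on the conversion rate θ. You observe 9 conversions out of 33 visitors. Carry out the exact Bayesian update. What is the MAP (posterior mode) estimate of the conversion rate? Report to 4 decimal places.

0.4183

The Beta prior is conjugate to a Binomial/Bernoulli likelihood; the update adds successes to α and failures to β.
Posterior: Beta(α+k, β+n−k) = Beta(11.2+9, 3.7+24) = Beta(20.2, 27.7).
Mode of Beta(a,b) for a,b>1 is (a−1)/(a+b−2) = 19.2/45.9 = 0.4183.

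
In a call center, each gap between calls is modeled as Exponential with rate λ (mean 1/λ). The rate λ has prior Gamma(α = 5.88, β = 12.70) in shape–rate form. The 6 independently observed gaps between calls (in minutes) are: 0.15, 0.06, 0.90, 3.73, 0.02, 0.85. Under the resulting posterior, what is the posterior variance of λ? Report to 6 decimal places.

0.035052

With a Gamma(shape α, rate β) prior on the exponential rate λ, the posterior after n observations with total T = Σxᵢ is Gamma(α+n, β+T).
Sum of observations T = 5.71 minutes; n = 6.
Posterior: Gamma(5.88+6, 12.70+5.71) = Gamma(11.88, 18.41).
Var = α/β² = 0.035052.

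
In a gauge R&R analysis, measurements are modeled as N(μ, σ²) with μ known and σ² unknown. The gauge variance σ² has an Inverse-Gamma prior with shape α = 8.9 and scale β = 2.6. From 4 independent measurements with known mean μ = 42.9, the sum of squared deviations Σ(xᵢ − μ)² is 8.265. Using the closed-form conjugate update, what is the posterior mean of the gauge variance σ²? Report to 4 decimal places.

With known mean μ and an Inverse-Gamma(α, β) prior on σ², the Normal likelihood is conjugate: posterior is Inv-Gamma(α + n/2, β + Σ(xᵢ−μ)²/2).
Posterior: Inv-Gamma(8.9 + 4/2, 2.6 + 8.265/2) = Inv-Gamma(10.90, 6.7325).
E[σ²|data] = β/(α−1) = 6.7325/9.90 = 0.6801.

0.6801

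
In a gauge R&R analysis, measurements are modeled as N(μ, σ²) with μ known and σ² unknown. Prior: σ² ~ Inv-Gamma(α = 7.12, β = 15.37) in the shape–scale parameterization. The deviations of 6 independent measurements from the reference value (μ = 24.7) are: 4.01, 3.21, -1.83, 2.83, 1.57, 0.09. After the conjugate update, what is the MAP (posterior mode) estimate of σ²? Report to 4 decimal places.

With known mean μ and an Inverse-Gamma(α, β) prior on σ², the Normal likelihood is conjugate: posterior is Inv-Gamma(α + n/2, β + Σ(xᵢ−μ)²/2).
Σ(xᵢ−μ)² = (4.01)² + (3.21)² + (-1.83)² + (2.83)² + (1.57)² + (0.09)² = 40.2150.
Posterior: Inv-Gamma(7.12 + 6/2, 15.37 + 40.2150/2) = Inv-Gamma(10.12, 35.47750).
Mode = β/(α+1) = 35.47750/11.12 = 3.1904.

3.1904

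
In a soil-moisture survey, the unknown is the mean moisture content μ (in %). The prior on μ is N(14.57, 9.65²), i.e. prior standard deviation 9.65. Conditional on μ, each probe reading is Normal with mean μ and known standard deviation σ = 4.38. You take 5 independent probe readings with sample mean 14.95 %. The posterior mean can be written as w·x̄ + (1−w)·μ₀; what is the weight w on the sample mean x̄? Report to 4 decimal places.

For Normal data with known variance σ², a Normal(μ₀, σ₀²) prior on μ is conjugate. Posterior precision = 1/σ₀² + n/σ²; posterior mean is the precision-weighted average of μ₀ and x̄.
σ₀² = 9.65² = 93.1225, σ² = 4.38² = 19.1844. Prior precision 1/σ₀² = 1/93.1225; data precision n/σ² = 5/19.1844.
w = (n/σ²)/(1/σ₀² + n/σ²) = n·σ₀²/(σ² + n·σ₀²) = 5·93.1225/(19.1844 + 5·93.1225) = 465.6125/484.7969 = 0.9604.

0.9604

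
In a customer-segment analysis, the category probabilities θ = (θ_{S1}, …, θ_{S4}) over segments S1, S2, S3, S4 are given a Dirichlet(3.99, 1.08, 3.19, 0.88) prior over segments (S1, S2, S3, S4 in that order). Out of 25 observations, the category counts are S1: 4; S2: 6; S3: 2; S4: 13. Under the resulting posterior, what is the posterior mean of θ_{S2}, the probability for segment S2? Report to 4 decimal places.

The Dirichlet prior is conjugate to the Multinomial likelihood: each posterior αⱼ = prior αⱼ + observed count nⱼ.
Posterior concentration: (7.99, 7.08, 5.19, 13.88), total = 34.14.
E[θ_{S2}|data] = α_{S2}/Σα = 7.08/34.14 = 0.2074.

0.2074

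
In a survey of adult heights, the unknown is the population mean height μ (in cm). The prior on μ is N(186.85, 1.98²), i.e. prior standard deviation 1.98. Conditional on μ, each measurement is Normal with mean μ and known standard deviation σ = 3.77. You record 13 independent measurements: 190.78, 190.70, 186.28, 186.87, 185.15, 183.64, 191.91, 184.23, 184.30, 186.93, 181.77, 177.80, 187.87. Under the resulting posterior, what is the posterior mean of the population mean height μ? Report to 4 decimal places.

186.1992

For Normal data with known variance σ², a Normal(μ₀, σ₀²) prior on μ is conjugate. Posterior precision = 1/σ₀² + n/σ²; posterior mean is the precision-weighted average of μ₀ and x̄.
Σxᵢ = 190.78 + 190.70 + 186.28 + 186.87 + 185.15 + 183.64 + 191.91 + 184.23 + 184.30 + 186.93 + 181.77 + 177.80 + 187.87 = 2418.23, so n·x̄ = 2418.23.
σ₀² = 1.98² = 3.9204, σ² = 3.77² = 14.2129; σ² + n·σ₀² = 14.2129 + 13·3.9204 = 65.1781.
Posterior mean = (μ₀/σ₀² + n·x̄/σ²)/(1/σ₀² + n/σ²) = (σ²·μ₀ + σ₀²·n·x̄)/(σ² + n·σ₀²) = (14.2129·186.85 + 3.9204·2418.23)/65.1781 = 12136.109257/65.1781 = 186.1992.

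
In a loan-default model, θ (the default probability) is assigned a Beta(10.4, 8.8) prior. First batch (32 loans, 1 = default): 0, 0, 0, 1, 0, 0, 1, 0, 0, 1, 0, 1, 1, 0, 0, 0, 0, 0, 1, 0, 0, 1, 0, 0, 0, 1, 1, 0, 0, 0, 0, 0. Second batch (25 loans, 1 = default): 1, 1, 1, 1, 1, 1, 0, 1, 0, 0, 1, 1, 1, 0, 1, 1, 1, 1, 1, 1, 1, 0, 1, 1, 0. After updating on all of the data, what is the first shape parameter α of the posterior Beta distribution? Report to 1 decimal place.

The Beta prior is conjugate to a Binomial/Bernoulli likelihood; the update adds successes to α and failures to β.
After batch 1: Beta(10.4+9, 8.8+23) = Beta(19.4, 31.8).
After batch 2: Beta(19.4+19, 31.8+6) = Beta(38.4, 37.8).
Posterior α = 38.4.

38.4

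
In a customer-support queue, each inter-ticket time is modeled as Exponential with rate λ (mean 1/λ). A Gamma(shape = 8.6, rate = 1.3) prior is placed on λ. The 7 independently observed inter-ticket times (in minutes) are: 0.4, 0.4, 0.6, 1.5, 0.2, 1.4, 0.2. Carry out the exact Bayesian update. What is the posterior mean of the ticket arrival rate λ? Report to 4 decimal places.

With a Gamma(shape α, rate β) prior on the exponential rate λ, the posterior after n observations with total T = Σxᵢ is Gamma(α+n, β+T).
Sum of observations T = 4.7 minutes; n = 7.
Posterior: Gamma(8.6+7, 1.3+4.7) = Gamma(15.6, 6.0).
Posterior mean of λ = α/β = 15.6/6.0 = 2.6000.

2.6000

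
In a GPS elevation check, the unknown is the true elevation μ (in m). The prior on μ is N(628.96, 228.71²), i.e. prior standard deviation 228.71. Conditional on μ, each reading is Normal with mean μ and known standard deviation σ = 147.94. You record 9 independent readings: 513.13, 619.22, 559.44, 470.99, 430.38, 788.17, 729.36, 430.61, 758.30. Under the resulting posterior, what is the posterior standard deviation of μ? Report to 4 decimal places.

For Normal data with known variance σ², a Normal(μ₀, σ₀²) prior on μ is conjugate. Posterior precision = 1/σ₀² + n/σ²; posterior mean is the precision-weighted average of μ₀ and x̄.
σ₀² = 228.71² = 52308.2641, σ² = 147.94² = 21886.2436; σ² + n·σ₀² = 21886.2436 + 9·52308.2641 = 492660.6205.
Posterior precision = 1/σ₀² + n/σ² = 1/52308.2641 + 9/21886.2436 = (σ² + n·σ₀²)/(σ₀²σ²) = 492660.6205/(52308.2641·21886.2436); posterior variance σₙ² = σ₀²σ²/(σ² + n·σ₀²) = 52308.2641·21886.2436/492660.6205 = 2323.772923.
Posterior SD = √σₙ² = √(52308.2641·21886.2436/492660.6205) = 48.2055.

48.2055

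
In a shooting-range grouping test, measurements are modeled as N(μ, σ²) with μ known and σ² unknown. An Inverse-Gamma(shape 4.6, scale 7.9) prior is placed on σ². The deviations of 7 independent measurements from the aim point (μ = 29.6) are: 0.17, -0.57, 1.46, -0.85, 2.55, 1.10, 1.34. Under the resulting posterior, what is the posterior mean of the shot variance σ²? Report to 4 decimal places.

2.0082

With known mean μ and an Inverse-Gamma(α, β) prior on σ², the Normal likelihood is conjugate: posterior is Inv-Gamma(α + n/2, β + Σ(xᵢ−μ)²/2).
Σ(xᵢ−μ)² = (0.17)² + (-0.57)² + (1.46)² + (-0.85)² + (2.55)² + (1.10)² + (1.34)² = 12.7160.
Posterior: Inv-Gamma(4.6 + 7/2, 7.9 + 12.7160/2) = Inv-Gamma(8.10, 14.25800).
E[σ²|data] = β/(α−1) = 14.25800/7.10 = 2.0082.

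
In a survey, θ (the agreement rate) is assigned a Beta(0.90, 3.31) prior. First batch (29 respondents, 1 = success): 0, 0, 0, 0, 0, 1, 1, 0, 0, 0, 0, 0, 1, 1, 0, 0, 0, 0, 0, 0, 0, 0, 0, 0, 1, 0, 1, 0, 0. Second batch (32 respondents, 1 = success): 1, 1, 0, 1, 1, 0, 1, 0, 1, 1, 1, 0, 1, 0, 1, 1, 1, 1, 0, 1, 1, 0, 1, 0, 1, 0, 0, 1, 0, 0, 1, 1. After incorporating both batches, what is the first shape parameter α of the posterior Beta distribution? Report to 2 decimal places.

The Beta prior is conjugate to a Binomial/Bernoulli likelihood; the update adds successes to α and failures to β.
After batch 1: Beta(0.90+6, 3.31+23) = Beta(6.90, 26.31).
After batch 2: Beta(6.90+20, 26.31+12) = Beta(26.90, 38.31).
Posterior α = 26.90.

26.90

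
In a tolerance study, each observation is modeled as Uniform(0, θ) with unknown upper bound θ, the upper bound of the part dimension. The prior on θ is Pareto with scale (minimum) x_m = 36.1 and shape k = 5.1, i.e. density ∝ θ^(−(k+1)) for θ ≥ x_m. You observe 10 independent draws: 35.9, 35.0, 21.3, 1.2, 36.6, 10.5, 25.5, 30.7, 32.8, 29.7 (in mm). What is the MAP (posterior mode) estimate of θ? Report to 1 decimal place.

36.6

A Pareto(scale x_m, shape k) prior on the upper bound θ of Uniform(0, θ) is conjugate: posterior is Pareto(max(x_m, max xᵢ), k + n).
Sample maximum = 36.6; prior scale x_m = 36.1 → posterior scale = max = 36.6.
Posterior shape = 5.1 + 10 = 15.1.
The Pareto density is decreasing on [x_m, ∞), so the mode is x_m = 36.6.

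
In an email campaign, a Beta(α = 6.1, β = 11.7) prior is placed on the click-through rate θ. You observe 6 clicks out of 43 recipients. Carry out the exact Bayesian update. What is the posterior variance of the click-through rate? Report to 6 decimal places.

0.002579

The Beta prior is conjugate to a Binomial/Bernoulli likelihood; the update adds successes to α and failures to β.
Posterior: Beta(α+k, β+n−k) = Beta(6.1+6, 11.7+37) = Beta(12.1, 48.7).
Var = αβ/((α+β)²(α+β+1)) = 12.1·48.7/(60.8²·61.8) = 0.002579.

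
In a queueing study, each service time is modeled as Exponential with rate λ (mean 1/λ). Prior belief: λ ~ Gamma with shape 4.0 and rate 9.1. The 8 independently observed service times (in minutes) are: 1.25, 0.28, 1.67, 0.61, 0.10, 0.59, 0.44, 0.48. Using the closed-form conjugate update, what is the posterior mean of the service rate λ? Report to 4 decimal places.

With a Gamma(shape α, rate β) prior on the exponential rate λ, the posterior after n observations with total T = Σxᵢ is Gamma(α+n, β+T).
Sum of observations T = 5.42 minutes; n = 8.
Posterior: Gamma(4.0+8, 9.1+5.42) = Gamma(12.0, 14.52).
Posterior mean of λ = α/β = 12.0/14.52 = 0.8264.

0.8264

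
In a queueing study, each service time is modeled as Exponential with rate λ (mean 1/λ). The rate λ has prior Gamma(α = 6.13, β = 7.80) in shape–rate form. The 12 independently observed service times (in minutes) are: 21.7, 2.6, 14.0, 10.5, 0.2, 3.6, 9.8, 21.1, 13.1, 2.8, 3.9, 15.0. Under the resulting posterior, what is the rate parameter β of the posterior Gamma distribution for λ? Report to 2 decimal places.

126.10

With a Gamma(shape α, rate β) prior on the exponential rate λ, the posterior after n observations with total T = Σxᵢ is Gamma(α+n, β+T).
Sum of observations T = 118.3 minutes; n = 12.
Posterior: Gamma(6.13+12, 7.80+118.3) = Gamma(18.13, 126.10).
Posterior β = 126.10.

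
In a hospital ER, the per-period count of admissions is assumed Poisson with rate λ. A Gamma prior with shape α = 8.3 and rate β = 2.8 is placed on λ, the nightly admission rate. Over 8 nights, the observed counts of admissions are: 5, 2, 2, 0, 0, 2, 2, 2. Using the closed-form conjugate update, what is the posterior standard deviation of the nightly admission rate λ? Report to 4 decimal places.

With a Gamma(shape α, rate β) prior, the Poisson likelihood is conjugate: the posterior is Gamma(α + ΣXᵢ, β + n).
Sum of counts S = 15 over n = 8 nights.
Posterior: Gamma(α+S, β+n) = Gamma(8.3+15, 2.8+8) = Gamma(23.3, 10.8).
SD = √α/β = √23.3/10.8 = 0.4469.

0.4469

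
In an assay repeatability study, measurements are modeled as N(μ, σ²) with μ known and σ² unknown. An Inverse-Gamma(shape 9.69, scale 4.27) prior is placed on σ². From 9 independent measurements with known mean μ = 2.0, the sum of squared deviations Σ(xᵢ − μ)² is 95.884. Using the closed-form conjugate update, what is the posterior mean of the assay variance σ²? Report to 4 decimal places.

With known mean μ and an Inverse-Gamma(α, β) prior on σ², the Normal likelihood is conjugate: posterior is Inv-Gamma(α + n/2, β + Σ(xᵢ−μ)²/2).
Posterior: Inv-Gamma(9.69 + 9/2, 4.27 + 95.884/2) = Inv-Gamma(14.19, 52.2120).
E[σ²|data] = β/(α−1) = 52.2120/13.19 = 3.9585.

3.9585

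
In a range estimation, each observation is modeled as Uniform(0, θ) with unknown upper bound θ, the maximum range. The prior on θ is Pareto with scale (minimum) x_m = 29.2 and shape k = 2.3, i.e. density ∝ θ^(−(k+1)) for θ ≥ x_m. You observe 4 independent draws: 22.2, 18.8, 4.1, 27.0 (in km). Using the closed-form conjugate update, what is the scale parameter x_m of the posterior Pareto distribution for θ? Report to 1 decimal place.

29.2

A Pareto(scale x_m, shape k) prior on the upper bound θ of Uniform(0, θ) is conjugate: posterior is Pareto(max(x_m, max xᵢ), k + n).
Sample maximum = 27.0; prior scale x_m = 29.2 → posterior scale = max = 29.2.
Posterior shape = 2.3 + 4 = 6.3.
Posterior scale x_m = 29.2.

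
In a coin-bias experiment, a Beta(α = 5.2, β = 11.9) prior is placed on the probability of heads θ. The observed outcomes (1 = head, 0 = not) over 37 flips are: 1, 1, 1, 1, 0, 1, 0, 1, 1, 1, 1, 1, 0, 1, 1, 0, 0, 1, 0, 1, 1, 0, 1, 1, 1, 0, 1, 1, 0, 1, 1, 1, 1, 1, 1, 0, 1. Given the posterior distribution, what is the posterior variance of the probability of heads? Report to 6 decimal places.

0.004373

The Beta prior is conjugate to a Binomial/Bernoulli likelihood; the update adds successes to α and failures to β.
Posterior: Beta(α+k, β+n−k) = Beta(5.2+27, 11.9+10) = Beta(32.2, 21.9).
Var = αβ/((α+β)²(α+β+1)) = 32.2·21.9/(54.1²·55.1) = 0.004373.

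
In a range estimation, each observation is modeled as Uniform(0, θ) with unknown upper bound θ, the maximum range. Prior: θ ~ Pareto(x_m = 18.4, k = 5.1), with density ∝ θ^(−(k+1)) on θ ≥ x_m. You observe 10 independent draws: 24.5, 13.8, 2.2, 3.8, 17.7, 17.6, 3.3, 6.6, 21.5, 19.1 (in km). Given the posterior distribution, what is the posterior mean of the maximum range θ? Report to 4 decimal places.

26.2376

A Pareto(scale x_m, shape k) prior on the upper bound θ of Uniform(0, θ) is conjugate: posterior is Pareto(max(x_m, max xᵢ), k + n).
Sample maximum = 24.5; prior scale x_m = 18.4 → posterior scale = max = 24.5.
Posterior shape = 5.1 + 10 = 15.1.
E[θ|data] = k·x_m/(k−1) = 15.1·24.5/14.1 = 26.2376.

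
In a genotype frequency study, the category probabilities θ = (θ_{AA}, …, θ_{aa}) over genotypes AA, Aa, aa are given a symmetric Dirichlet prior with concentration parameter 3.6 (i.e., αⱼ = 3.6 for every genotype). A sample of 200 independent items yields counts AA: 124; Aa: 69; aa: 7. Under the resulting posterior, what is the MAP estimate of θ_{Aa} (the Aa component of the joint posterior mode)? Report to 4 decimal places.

The Dirichlet prior is conjugate to the Multinomial likelihood: each posterior αⱼ = prior αⱼ + observed count nⱼ.
Posterior concentration: (127.6, 72.6, 10.6), total = 210.8.
Joint mode component: (α_{Aa}−1)/(Σα−K) = 71.6/207.8 = 0.3446.

0.3446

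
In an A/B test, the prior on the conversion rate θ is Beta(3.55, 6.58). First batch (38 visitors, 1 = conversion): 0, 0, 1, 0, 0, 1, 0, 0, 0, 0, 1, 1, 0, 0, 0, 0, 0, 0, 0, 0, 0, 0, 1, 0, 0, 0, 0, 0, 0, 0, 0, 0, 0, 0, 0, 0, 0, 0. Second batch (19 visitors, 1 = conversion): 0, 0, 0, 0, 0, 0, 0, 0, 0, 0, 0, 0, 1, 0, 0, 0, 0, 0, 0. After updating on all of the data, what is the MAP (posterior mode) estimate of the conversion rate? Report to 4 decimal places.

0.1313

The Beta prior is conjugate to a Binomial/Bernoulli likelihood; the update adds successes to α and failures to β.
After batch 1: Beta(3.55+5, 6.58+33) = Beta(8.55, 39.58).
After batch 2: Beta(8.55+1, 39.58+18) = Beta(9.55, 57.58).
Mode of Beta(a,b) for a,b>1 is (a−1)/(a+b−2) = 8.55/65.13 = 0.1313.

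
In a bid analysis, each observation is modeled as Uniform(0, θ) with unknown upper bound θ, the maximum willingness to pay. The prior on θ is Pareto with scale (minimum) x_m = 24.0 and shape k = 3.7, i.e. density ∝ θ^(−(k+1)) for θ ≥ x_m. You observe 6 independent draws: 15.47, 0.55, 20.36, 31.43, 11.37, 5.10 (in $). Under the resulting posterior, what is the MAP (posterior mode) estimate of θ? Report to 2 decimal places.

A Pareto(scale x_m, shape k) prior on the upper bound θ of Uniform(0, θ) is conjugate: posterior is Pareto(max(x_m, max xᵢ), k + n).
Sample maximum = 31.43; prior scale x_m = 24.0 → posterior scale = max = 31.43.
Posterior shape = 3.7 + 6 = 9.7.
The Pareto density is decreasing on [x_m, ∞), so the mode is x_m = 31.43.

31.43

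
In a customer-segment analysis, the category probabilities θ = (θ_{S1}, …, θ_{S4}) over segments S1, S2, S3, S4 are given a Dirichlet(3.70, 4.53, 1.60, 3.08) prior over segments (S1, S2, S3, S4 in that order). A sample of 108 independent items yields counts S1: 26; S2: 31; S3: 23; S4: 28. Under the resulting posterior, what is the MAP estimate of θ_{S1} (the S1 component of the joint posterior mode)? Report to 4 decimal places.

The Dirichlet prior is conjugate to the Multinomial likelihood: each posterior αⱼ = prior αⱼ + observed count nⱼ.
Posterior concentration: (29.70, 35.53, 24.60, 31.08), total = 120.91.
Joint mode component: (α_{S1}−1)/(Σα−K) = 28.70/116.91 = 0.2455.

0.2455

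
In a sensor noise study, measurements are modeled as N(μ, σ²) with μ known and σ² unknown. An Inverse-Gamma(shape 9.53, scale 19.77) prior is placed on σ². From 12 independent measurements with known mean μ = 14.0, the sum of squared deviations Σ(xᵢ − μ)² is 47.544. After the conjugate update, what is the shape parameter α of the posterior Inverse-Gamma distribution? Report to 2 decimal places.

With known mean μ and an Inverse-Gamma(α, β) prior on σ², the Normal likelihood is conjugate: posterior is Inv-Gamma(α + n/2, β + Σ(xᵢ−μ)²/2).
Posterior: Inv-Gamma(9.53 + 12/2, 19.77 + 47.544/2) = Inv-Gamma(15.53, 43.5420).
Posterior α = 15.53.

15.53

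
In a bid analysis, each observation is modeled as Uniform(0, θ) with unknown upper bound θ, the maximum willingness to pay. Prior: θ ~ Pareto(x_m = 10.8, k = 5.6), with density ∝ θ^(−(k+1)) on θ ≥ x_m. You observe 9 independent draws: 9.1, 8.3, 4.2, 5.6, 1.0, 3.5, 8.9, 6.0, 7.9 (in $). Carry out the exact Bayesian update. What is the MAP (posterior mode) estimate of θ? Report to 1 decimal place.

10.8

A Pareto(scale x_m, shape k) prior on the upper bound θ of Uniform(0, θ) is conjugate: posterior is Pareto(max(x_m, max xᵢ), k + n).
Sample maximum = 9.1; prior scale x_m = 10.8 → posterior scale = max = 10.8.
Posterior shape = 5.6 + 9 = 14.6.
The Pareto density is decreasing on [x_m, ∞), so the mode is x_m = 10.8.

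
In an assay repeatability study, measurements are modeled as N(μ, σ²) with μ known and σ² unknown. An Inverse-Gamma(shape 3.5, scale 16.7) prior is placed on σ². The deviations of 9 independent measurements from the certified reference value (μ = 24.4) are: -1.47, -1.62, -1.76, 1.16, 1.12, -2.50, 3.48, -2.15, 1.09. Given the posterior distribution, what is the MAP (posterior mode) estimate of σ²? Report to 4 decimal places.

With known mean μ and an Inverse-Gamma(α, β) prior on σ², the Normal likelihood is conjugate: posterior is Inv-Gamma(α + n/2, β + Σ(xᵢ−μ)²/2).
Σ(xᵢ−μ)² = (-1.47)² + (-1.62)² + (-1.76)² + (1.16)² + (1.12)² + (-2.50)² + (3.48)² + (-2.15)² + (1.09)² = 34.6539.
Posterior: Inv-Gamma(3.5 + 9/2, 16.7 + 34.6539/2) = Inv-Gamma(8.00, 34.02695).
Mode = β/(α+1) = 34.02695/9.00 = 3.7808.

3.7808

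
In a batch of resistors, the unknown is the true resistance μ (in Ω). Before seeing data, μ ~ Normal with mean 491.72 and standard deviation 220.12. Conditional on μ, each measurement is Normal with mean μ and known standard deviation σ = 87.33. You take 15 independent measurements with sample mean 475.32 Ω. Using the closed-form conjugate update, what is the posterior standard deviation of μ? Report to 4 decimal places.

22.4311

For Normal data with known variance σ², a Normal(μ₀, σ₀²) prior on μ is conjugate. Posterior precision = 1/σ₀² + n/σ²; posterior mean is the precision-weighted average of μ₀ and x̄.
σ₀² = 220.12² = 48452.8144, σ² = 87.33² = 7626.5289; σ² + n·σ₀² = 7626.5289 + 15·48452.8144 = 734418.7449.
Posterior precision = 1/σ₀² + n/σ² = 1/48452.8144 + 15/7626.5289 = (σ² + n·σ₀²)/(σ₀²σ²) = 734418.7449/(48452.8144·7626.5289); posterior variance σₙ² = σ₀²σ²/(σ² + n·σ₀²) = 48452.8144·7626.5289/734418.7449 = 503.155444.
Posterior SD = √σₙ² = √(48452.8144·7626.5289/734418.7449) = 22.4311.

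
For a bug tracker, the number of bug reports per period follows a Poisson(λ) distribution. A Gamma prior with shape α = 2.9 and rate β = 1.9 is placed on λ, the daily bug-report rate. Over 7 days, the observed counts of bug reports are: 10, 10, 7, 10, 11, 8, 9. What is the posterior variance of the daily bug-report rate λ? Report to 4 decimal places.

With a Gamma(shape α, rate β) prior, the Poisson likelihood is conjugate: the posterior is Gamma(α + ΣXᵢ, β + n).
Sum of counts S = 65 over n = 7 days.
Posterior: Gamma(α+S, β+n) = Gamma(2.9+65, 1.9+7) = Gamma(67.9, 8.9).
Var = α/β² = 67.9/8.9² = 0.8572.

0.8572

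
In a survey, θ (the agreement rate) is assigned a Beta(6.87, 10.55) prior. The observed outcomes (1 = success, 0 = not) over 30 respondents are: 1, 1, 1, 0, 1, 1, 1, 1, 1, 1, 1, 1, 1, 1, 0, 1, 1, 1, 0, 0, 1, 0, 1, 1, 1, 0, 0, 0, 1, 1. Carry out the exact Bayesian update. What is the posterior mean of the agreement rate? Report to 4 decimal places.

The Beta prior is conjugate to a Binomial/Bernoulli likelihood; the update adds successes to α and failures to β.
Posterior: Beta(α+k, β+n−k) = Beta(6.87+22, 10.55+8) = Beta(28.87, 18.55).
Posterior mean = α/(α+β) = 28.87/47.42 = 0.6088.

0.6088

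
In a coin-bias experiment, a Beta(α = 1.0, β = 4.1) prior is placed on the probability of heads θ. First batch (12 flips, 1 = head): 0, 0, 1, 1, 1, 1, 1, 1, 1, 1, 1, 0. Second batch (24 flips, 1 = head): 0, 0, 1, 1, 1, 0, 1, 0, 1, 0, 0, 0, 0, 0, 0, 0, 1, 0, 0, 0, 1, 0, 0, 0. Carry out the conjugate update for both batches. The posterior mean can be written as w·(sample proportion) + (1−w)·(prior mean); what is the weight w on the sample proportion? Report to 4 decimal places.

0.8759

The Beta prior is conjugate to a Binomial/Bernoulli likelihood; the update adds successes to α and failures to β.
Total number of flips: n = 12 + 24 = 36.
Posterior mean = (α₀+k)/(α₀+β₀+n) = [n/(α₀+β₀+n)]·(k/n) + [(α₀+β₀)/(α₀+β₀+n)]·α₀/(α₀+β₀), so only n and the prior enter the weight.
The weight on the data is w = n/(α₀+β₀+n) = 36/(1.0+4.1+36) = 36/41.1 = 0.8759.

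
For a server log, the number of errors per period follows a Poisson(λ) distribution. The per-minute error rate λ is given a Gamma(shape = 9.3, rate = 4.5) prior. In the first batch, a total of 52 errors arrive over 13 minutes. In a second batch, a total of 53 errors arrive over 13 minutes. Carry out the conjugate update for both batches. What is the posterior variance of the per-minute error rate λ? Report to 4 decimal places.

0.1229

With a Gamma(shape α, rate β) prior, the Poisson likelihood is conjugate: the posterior is Gamma(α + ΣXᵢ, β + n).
After batch 1: Gamma(α+S, β+n) = Gamma(9.3+52, 4.5+13) = Gamma(61.3, 17.5).
After batch 2: Gamma(α+S, β+n) = Gamma(61.3+53, 17.5+13) = Gamma(114.3, 30.5).
Var = α/β² = 114.3/30.5² = 0.1229.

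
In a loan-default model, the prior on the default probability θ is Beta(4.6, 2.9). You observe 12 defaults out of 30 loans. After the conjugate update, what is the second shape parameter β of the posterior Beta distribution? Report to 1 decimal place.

20.9

The Beta prior is conjugate to a Binomial/Bernoulli likelihood; the update adds successes to α and failures to β.
Posterior: Beta(α+k, β+n−k) = Beta(4.6+12, 2.9+18) = Beta(16.6, 20.9).
Posterior β = 20.9.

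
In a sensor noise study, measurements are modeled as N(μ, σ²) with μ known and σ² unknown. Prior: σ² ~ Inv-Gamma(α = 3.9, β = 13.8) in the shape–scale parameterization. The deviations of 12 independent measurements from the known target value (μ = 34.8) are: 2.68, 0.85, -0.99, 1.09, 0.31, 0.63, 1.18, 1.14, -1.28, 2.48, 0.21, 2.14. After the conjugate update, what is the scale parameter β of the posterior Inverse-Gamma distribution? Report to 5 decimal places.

26.63530

With known mean μ and an Inverse-Gamma(α, β) prior on σ², the Normal likelihood is conjugate: posterior is Inv-Gamma(α + n/2, β + Σ(xᵢ−μ)²/2).
Σ(xᵢ−μ)² = (2.68)² + (0.85)² + (-0.99)² + (1.09)² + (0.31)² + (0.63)² + (1.18)² + (1.14)² + (-1.28)² + (2.48)² + (0.21)² + (2.14)² = 25.6706.
Posterior: Inv-Gamma(3.9 + 12/2, 13.8 + 25.6706/2) = Inv-Gamma(9.90, 26.63530).
Posterior β = 26.63530.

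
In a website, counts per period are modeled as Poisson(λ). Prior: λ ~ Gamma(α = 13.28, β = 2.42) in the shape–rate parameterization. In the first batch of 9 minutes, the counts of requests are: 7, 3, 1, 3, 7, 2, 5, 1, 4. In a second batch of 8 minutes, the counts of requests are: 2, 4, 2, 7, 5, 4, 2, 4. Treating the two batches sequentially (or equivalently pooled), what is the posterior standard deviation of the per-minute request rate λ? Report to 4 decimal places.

0.4497

With a Gamma(shape α, rate β) prior, the Poisson likelihood is conjugate: the posterior is Gamma(α + ΣXᵢ, β + n).
Batch 1: sum of counts S = 33 over n = 9 minutes.
After batch 1: Gamma(α+S, β+n) = Gamma(13.28+33, 2.42+9) = Gamma(46.28, 11.42).
Batch 2: sum of counts S = 30 over n = 8 minutes.
After batch 2: Gamma(α+S, β+n) = Gamma(46.28+30, 11.42+8) = Gamma(76.28, 19.42).
SD = √α/β = √76.28/19.42 = 0.4497.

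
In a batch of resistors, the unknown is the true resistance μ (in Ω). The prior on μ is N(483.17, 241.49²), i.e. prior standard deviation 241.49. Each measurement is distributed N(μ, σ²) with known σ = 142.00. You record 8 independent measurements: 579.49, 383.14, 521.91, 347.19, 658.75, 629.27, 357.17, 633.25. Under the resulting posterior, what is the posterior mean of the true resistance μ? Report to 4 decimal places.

512.5034

For Normal data with known variance σ², a Normal(μ₀, σ₀²) prior on μ is conjugate. Posterior precision = 1/σ₀² + n/σ²; posterior mean is the precision-weighted average of μ₀ and x̄.
Σxᵢ = 579.49 + 383.14 + 521.91 + 347.19 + 658.75 + 629.27 + 357.17 + 633.25 = 4110.17, so n·x̄ = 4110.17.
σ₀² = 241.49² = 58317.4201, σ² = 142.00² = 20164; σ² + n·σ₀² = 20164 + 8·58317.4201 = 486703.3608.
Posterior mean = (μ₀/σ₀² + n·x̄/σ²)/(1/σ₀² + n/σ²) = (σ²·μ₀ + σ₀²·n·x̄)/(σ² + n·σ₀²) = (20164·483.17 + 58317.4201·4110.17)/486703.3608 = 249437150.452417/486703.3608 = 512.5034.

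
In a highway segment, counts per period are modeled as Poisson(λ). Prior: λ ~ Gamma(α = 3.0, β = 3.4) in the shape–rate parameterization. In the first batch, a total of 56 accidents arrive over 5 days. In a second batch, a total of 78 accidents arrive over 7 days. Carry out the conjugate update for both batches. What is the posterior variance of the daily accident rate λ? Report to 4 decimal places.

With a Gamma(shape α, rate β) prior, the Poisson likelihood is conjugate: the posterior is Gamma(α + ΣXᵢ, β + n).
After batch 1: Gamma(α+S, β+n) = Gamma(3.0+56, 3.4+5) = Gamma(59.0, 8.4).
After batch 2: Gamma(α+S, β+n) = Gamma(59.0+78, 8.4+7) = Gamma(137.0, 15.4).
Var = α/β² = 137.0/15.4² = 0.5777.

0.5777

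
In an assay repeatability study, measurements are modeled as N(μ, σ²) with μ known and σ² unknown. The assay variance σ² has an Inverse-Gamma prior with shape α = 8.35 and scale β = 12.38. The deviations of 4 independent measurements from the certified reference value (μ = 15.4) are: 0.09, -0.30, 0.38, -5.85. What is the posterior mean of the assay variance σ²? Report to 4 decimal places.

With known mean μ and an Inverse-Gamma(α, β) prior on σ², the Normal likelihood is conjugate: posterior is Inv-Gamma(α + n/2, β + Σ(xᵢ−μ)²/2).
Σ(xᵢ−μ)² = (0.09)² + (-0.30)² + (0.38)² + (-5.85)² = 34.4650.
Posterior: Inv-Gamma(8.35 + 4/2, 12.38 + 34.4650/2) = Inv-Gamma(10.35, 29.61250).
E[σ²|data] = β/(α−1) = 29.61250/9.35 = 3.1671.

3.1671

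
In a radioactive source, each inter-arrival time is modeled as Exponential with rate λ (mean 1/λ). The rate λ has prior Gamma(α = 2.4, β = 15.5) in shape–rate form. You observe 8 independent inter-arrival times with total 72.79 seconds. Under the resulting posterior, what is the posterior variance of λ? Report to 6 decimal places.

With a Gamma(shape α, rate β) prior on the exponential rate λ, the posterior after n observations with total T = Σxᵢ is Gamma(α+n, β+T).
Posterior: Gamma(2.4+8, 15.5+72.79) = Gamma(10.4, 88.29).
Var = α/β² = 0.001334.

0.001334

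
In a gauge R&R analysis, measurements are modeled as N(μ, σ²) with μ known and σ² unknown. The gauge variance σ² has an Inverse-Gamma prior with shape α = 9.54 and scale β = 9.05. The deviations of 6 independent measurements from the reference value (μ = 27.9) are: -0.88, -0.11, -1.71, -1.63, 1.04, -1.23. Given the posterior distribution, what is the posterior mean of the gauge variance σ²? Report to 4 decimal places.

With known mean μ and an Inverse-Gamma(α, β) prior on σ², the Normal likelihood is conjugate: posterior is Inv-Gamma(α + n/2, β + Σ(xᵢ−μ)²/2).
Σ(xᵢ−μ)² = (-0.88)² + (-0.11)² + (-1.71)² + (-1.63)² + (1.04)² + (-1.23)² = 8.9620.
Posterior: Inv-Gamma(9.54 + 6/2, 9.05 + 8.9620/2) = Inv-Gamma(12.54, 13.53100).
E[σ²|data] = β/(α−1) = 13.53100/11.54 = 1.1725.

1.1725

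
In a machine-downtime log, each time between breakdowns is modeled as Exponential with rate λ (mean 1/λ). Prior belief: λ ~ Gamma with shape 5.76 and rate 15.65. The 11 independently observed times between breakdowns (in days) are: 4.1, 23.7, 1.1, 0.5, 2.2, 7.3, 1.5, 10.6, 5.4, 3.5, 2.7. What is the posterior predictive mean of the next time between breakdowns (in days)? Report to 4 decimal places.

With a Gamma(shape α, rate β) prior on the exponential rate λ, the posterior after n observations with total T = Σxᵢ is Gamma(α+n, β+T).
Sum of observations T = 62.6 days; n = 11.
Posterior: Gamma(5.76+11, 15.65+62.6) = Gamma(16.76, 78.25).
The predictive distribution for the next observation is Lomax; its mean is β/(α−1) = 78.25/15.76 = 4.9651.

4.9651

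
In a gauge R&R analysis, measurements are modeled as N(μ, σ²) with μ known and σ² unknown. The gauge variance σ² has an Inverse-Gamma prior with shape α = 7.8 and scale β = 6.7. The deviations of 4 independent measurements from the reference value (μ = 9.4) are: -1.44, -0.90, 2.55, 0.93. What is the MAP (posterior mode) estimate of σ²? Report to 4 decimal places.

1.0950

With known mean μ and an Inverse-Gamma(α, β) prior on σ², the Normal likelihood is conjugate: posterior is Inv-Gamma(α + n/2, β + Σ(xᵢ−μ)²/2).
Σ(xᵢ−μ)² = (-1.44)² + (-0.90)² + (2.55)² + (0.93)² = 10.2510.
Posterior: Inv-Gamma(7.8 + 4/2, 6.7 + 10.2510/2) = Inv-Gamma(9.80, 11.82550).
Mode = β/(α+1) = 11.82550/10.80 = 1.0950.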